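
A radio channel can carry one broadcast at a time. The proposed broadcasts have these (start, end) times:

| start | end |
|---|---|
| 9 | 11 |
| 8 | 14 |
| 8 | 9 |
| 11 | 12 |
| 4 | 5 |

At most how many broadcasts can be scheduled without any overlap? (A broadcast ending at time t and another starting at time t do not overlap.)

4

Sort by end time and greedily take each interval whose start is ≥ the last chosen end.
By end time: (4,5), (8,9), (9,11), (11,12), (8,14).
Pick (4,5); next start ≥ 5 → (8,9); next start ≥ 9 → (9,11); next start ≥ 11 → (11,12).
Selected 4 broadcasts.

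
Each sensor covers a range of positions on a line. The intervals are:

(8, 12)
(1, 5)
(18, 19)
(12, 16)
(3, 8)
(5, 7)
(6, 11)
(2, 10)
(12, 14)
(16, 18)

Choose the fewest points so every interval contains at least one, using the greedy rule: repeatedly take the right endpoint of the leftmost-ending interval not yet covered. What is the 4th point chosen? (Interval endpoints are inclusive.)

Process intervals by earliest right end; each time one isn't hit yet, stab at its right endpoint.
Sorted: [1,5] [5,7] [3,8] [2,10] [6,11] [8,12] [12,14] [12,16] [16,18] [18,19]
{[1,5],[5,7],[3,8],[2,10]} hit by 5; {[6,11],[8,12]} hit by 11; {[12,14],[12,16]} hit by 14; {[16,18],[18,19]} hit by 18.
Points: 5, 11, 14, 18 (4 total).

18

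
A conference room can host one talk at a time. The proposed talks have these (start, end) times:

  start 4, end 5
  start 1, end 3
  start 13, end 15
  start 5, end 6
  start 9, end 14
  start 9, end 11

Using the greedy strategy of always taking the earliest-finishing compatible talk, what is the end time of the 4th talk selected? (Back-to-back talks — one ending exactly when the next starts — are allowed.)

11

By end time: (1,3), (4,5), (5,6), (9,11), (9,14), (13,15).
Pick (1,3); next start ≥ 3 → (4,5); next start ≥ 5 → (5,6); next start ≥ 6 → (9,11); next start ≥ 11 → (13,15).
Selected: (1,3) (4,5) (5,6) (9,11) (13,15)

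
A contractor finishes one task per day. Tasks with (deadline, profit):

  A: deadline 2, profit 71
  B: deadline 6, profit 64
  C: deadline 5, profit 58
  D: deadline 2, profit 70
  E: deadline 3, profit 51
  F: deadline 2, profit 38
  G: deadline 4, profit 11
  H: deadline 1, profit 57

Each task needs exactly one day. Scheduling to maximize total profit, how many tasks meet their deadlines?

Sort by profit descending; place each in the latest free slot ≤ its deadline.
By profit: A(d2,71), D(d2,70), B(d6,64), C(d5,58), H(d1,57), E(d3,51), F(d2,38), G(d4,11)
A→slot 2; D→slot 1; B→slot 6; C→slot 5; H skipped; E→slot 3; F skipped; G→slot 4.
6 of 8 scheduled.

6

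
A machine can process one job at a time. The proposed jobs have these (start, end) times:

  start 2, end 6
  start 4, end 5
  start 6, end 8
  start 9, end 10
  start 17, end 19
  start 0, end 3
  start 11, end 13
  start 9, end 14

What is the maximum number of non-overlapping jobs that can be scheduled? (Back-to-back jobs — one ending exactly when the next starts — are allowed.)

6

Sorted by end: (0,3)  (4,5)  (2,6)  (6,8)  (9,10)  (11,13)  (9,14)  (17,19)
take (0,3); take (4,5); take (6,8); take (9,10); take (11,13); take (17,19).
Selected 6 jobs.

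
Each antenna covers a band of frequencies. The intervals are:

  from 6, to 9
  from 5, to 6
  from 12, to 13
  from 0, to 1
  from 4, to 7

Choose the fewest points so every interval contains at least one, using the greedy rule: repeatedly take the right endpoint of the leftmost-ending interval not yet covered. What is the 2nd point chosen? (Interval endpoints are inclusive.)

By right end: [0,1]  [5,6]  [4,7]  [6,9]  [12,13]
[0,1] uncovered → point at 1; [5,6] uncovered → point at 6; [12,13] uncovered → point at 13.
Points: 1, 6, 13 (3 total).

6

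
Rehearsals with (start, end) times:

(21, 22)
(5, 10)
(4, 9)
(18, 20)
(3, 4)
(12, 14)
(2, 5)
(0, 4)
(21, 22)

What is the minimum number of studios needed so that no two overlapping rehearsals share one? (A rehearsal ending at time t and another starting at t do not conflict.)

starts: [0, 2, 3, 4, 5, 12, 18, 21, 21]
ends:   [4, 4, 5, 9, 10, 14, 20, 22, 22]
s0→1 s2→2 s3→3  — peak 3.

3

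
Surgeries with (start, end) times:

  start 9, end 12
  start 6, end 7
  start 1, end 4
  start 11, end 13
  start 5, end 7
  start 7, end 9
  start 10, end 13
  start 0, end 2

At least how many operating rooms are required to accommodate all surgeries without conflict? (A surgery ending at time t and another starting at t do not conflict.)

3

The answer is the maximum number of intervals overlapping at any instant.
starts: [0, 1, 5, 6, 7, 9, 10, 11]
ends:   [2, 4, 7, 7, 9, 12, 13, 13]
s0→1 s1→2 e2→1 e4→0 s5→1 s6→2 e7→1 e7→0 s7→1 e9→0 s9→1 s10→2 s11→3  — peak 3.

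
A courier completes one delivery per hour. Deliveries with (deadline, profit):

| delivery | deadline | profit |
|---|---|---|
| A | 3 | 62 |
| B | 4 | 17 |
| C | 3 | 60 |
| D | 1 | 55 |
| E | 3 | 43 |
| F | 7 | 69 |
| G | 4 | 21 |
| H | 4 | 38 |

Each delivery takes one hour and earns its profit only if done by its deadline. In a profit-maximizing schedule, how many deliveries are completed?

5

Take jobs in profit order; each goes to the latest open slot no later than its deadline.
By profit: F(d7,69), A(d3,62), C(d3,60), D(d1,55), E(d3,43), H(d4,38), G(d4,21), B(d4,17)
F→slot 7; A→slot 3; C→slot 2; D→slot 1; E skipped; H→slot 4; G skipped; B skipped.
5 of 8 scheduled.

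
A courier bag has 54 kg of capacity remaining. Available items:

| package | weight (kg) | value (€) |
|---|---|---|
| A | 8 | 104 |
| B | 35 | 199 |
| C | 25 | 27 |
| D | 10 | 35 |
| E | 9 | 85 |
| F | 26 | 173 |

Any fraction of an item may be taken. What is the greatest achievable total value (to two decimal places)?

424.54

Ratios (sorted): A 13.00, E 9.44, F 6.65, B 5.69, D 3.50, C 1.08
take A (8 @ 104); take E (9 @ 85); take F (26 @ 173); take 11/35 of B → 62.54. Capacity used 54/54.
Total value = 424.54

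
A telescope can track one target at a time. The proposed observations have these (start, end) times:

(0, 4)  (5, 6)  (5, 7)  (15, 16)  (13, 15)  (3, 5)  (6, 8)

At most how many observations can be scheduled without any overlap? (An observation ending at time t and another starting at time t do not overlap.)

5

By end time: (0,4), (3,5), (5,6), (5,7), (6,8), (13,15), (15,16).
Pick (0,4); next start ≥ 4 → (5,6); next start ≥ 6 → (6,8); next start ≥ 8 → (13,15); next start ≥ 15 → (15,16).
Selected 5 observations.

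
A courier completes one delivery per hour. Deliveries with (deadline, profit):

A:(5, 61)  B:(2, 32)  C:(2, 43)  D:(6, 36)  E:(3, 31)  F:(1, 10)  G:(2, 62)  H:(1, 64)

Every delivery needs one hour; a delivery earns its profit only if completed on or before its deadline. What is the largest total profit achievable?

254

By profit: H(d1,64), G(d2,62), A(d5,61), C(d2,43), D(d6,36), B(d2,32), E(d3,31), F(d1,10)
H→slot 1; G→slot 2; A→slot 5; C skipped; D→slot 6; B skipped; E→slot 3; F skipped.
Profit = 64 + 62 + 31 + 61 + 36 = 254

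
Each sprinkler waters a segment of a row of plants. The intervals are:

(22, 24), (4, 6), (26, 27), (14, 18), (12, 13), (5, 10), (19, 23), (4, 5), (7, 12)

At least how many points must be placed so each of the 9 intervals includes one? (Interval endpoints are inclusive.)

Sorted: [4,5] [4,6] [5,10] [7,12] [12,13] [14,18] [19,23] [22,24] [26,27]
{[4,5],[4,6],[5,10]} hit by 5; {[7,12],[12,13]} hit by 12; {[14,18]} hit by 18; {[19,23],[22,24]} hit by 23; {[26,27]} hit by 27.
Points: 5, 12, 18, 23, 27 (5 total).

5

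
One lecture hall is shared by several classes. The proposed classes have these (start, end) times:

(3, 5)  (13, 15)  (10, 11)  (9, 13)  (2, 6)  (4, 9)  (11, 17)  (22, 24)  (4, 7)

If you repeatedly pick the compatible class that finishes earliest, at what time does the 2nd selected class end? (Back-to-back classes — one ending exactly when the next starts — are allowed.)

By end time: (3,5), (2,6), (4,7), (4,9), (10,11), (9,13), (13,15), (11,17), (22,24).
Pick (3,5); next start ≥ 5 → (10,11); next start ≥ 11 → (13,15); next start ≥ 15 → (22,24).
Selected: (3,5) (10,11) (13,15) (22,24)

11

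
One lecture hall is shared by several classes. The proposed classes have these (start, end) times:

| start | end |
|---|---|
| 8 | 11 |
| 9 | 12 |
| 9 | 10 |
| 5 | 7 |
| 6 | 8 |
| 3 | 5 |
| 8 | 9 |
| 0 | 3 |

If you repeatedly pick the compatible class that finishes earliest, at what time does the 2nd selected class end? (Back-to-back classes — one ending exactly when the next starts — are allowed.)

Order by finish time; keep every interval that doesn't clash with the previous kept one.
By end time: (0,3), (3,5), (5,7), (6,8), (8,9), (9,10), (8,11), (9,12).
Pick (0,3); next start ≥ 3 → (3,5); next start ≥ 5 → (5,7); next start ≥ 7 → (8,9); next start ≥ 9 → (9,10).
Selected: (0,3) (3,5) (5,7) (8,9) (9,10)

5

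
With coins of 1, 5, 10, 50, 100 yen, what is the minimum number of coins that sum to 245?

7

245 − 2×100→45 − 4×10→5 − 1×5→0
Total coins = 2 + 4 + 1 = 7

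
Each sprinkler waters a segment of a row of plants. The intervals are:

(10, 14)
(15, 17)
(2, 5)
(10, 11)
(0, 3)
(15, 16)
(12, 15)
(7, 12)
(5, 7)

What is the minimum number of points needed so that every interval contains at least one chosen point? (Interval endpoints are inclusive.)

Sort by right endpoint; whenever an interval is uncovered, place a point at its right end.
By right end: [0,3]  [2,5]  [5,7]  [10,11]  [7,12]  [10,14]  [12,15]  [15,16]  [15,17]
[0,3] uncovered → point at 3; [5,7] uncovered → point at 7; [10,11] uncovered → point at 11; [12,15] uncovered → point at 15.
Points: 3, 7, 11, 15 (4 total).

4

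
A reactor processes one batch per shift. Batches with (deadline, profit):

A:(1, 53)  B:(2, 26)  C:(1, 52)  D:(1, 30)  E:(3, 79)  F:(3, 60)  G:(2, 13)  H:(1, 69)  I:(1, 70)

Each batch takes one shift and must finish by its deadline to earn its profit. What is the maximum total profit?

By profit: E(d3,79), I(d1,70), H(d1,69), F(d3,60), A(d1,53), C(d1,52), D(d1,30), B(d2,26), G(d2,13)
E→slot 3; I→slot 1; H skipped; F→slot 2; A skipped; C skipped; D skipped; B skipped; G skipped.
Profit = 70 + 60 + 79 = 209

209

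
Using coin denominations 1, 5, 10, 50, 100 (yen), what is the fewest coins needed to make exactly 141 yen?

141 − 1×100→41 − 4×10→1 − 1×1→0
Total coins = 1 + 4 + 1 = 6

6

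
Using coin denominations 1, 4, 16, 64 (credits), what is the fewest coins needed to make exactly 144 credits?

3

144 = 2×64 + 1×16
Total coins = 2 + 1 = 3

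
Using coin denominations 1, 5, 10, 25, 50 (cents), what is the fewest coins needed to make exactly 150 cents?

3

150 − 3×50→0
Total coins = 3 = 3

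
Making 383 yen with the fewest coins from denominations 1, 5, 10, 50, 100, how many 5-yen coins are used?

Use the largest denomination that fits, subtract, and repeat.
383 = 3×100 + 1×50 + 3×10 + 3×1
Count of 5: 0

0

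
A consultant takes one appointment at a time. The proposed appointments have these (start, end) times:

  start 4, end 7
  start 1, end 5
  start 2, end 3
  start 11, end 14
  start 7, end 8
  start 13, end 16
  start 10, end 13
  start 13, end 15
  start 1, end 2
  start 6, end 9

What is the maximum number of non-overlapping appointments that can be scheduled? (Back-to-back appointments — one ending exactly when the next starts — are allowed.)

Sorted by end: (1,2)  (2,3)  (1,5)  (4,7)  (7,8)  (6,9)  (10,13)  (11,14)  (13,15)  (13,16)
take (1,2); take (2,3); take (4,7); take (7,8); take (10,13); take (13,15).
Selected 6 appointments.

6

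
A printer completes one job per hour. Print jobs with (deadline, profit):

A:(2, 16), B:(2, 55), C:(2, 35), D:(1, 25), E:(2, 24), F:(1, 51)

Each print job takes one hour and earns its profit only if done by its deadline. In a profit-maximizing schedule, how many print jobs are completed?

2

Take jobs in profit order; each goes to the latest open slot no later than its deadline.
Profit order: B=55 F=51 C=35 D=25 E=24 A=16
Assign: B→slot 2, F→slot 1, C skipped, D skipped, E skipped, A skipped.
Slots: [1:F] [2:B]
2 of 6 scheduled.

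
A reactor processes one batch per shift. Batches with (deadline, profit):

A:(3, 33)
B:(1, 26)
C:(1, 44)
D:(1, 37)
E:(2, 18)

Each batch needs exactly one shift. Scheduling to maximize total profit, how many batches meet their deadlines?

3

Profit order: C=44 D=37 A=33 B=26 E=18
Assign: C→slot 1, D skipped, A→slot 3, B skipped, E→slot 2.
Slots: [1:C] [2:E] [3:A]
3 of 5 scheduled.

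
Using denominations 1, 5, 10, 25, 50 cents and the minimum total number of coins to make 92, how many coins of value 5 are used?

1

Use the largest denomination that fits, subtract, and repeat.
92 − 1×50→42 − 1×25→17 − 1×10→7 − 1×5→2 − 2×1→0
Count of 5: 1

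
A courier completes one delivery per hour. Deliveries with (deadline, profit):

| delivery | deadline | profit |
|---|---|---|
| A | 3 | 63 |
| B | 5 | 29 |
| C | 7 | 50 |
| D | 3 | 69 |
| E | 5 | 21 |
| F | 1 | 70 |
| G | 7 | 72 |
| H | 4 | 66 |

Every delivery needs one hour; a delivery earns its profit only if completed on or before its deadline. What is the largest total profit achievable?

Take jobs in profit order; each goes to the latest open slot no later than its deadline.
Profit order: G=72 F=70 D=69 H=66 A=63 C=50 B=29 E=21
Assign: G→slot 7, F→slot 1, D→slot 3, H→slot 4, A→slot 2, C→slot 6, B→slot 5, E skipped.
Slots: [1:F] [2:A] [3:D] [4:H] [5:B] [6:C] [7:G]
Profit = 70 + 63 + 69 + 66 + 29 + 50 + 72 = 419

419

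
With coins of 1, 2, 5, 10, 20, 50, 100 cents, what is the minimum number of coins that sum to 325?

5

325 − 3×100→25 − 1×20→5 − 1×5→0
Total coins = 3 + 1 + 1 = 5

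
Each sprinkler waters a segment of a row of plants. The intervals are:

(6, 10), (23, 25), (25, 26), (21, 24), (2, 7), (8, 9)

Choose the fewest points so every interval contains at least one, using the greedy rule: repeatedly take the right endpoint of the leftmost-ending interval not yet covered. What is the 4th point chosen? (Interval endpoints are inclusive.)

26

Sort by right endpoint; whenever an interval is uncovered, place a point at its right end.
Sorted: [2,7] [8,9] [6,10] [21,24] [23,25] [25,26]
{[2,7]} hit by 7; {[8,9],[6,10]} hit by 9; {[21,24],[23,25]} hit by 24; {[25,26]} hit by 26.
Points: 7, 9, 24, 26 (4 total).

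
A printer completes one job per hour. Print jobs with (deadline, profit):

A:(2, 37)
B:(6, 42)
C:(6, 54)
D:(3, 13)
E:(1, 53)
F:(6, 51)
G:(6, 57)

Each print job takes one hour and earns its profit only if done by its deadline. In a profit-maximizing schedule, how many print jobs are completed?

Profit order: G=57 C=54 E=53 F=51 B=42 A=37 D=13
Assign: G→slot 6, C→slot 5, E→slot 1, F→slot 4, B→slot 3, A→slot 2, D skipped.
Slots: [1:E] [2:A] [3:B] [4:F] [5:C] [6:G]
6 of 7 scheduled.

6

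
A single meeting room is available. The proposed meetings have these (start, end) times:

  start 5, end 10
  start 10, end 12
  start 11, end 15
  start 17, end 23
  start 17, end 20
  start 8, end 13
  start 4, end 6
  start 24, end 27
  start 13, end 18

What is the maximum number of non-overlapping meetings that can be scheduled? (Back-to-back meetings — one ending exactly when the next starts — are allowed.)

4

Sort by end time and greedily take each interval whose start is ≥ the last chosen end.
Sorted by end: (4,6)  (5,10)  (10,12)  (8,13)  (11,15)  (13,18)  (17,20)  (17,23)  (24,27)
take (4,6); take (10,12); take (13,18); skip (17,20); take (24,27).
Selected 4 meetings.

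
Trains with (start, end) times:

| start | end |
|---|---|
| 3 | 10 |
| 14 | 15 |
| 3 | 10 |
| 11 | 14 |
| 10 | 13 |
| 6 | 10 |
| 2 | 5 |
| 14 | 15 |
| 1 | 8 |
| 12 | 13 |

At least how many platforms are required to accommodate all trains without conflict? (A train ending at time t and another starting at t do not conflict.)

Count concurrent intervals with a sweep; the peak is the room count.
Events (time:±→running): 1:+→1 2:+→2 3:+→3 3:+→4 … peak 4.

4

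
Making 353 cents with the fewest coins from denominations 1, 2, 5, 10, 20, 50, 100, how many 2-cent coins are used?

Use the largest denomination that fits, subtract, and repeat.
353 = 3×100 + 1×50 + 1×2 + 1×1
Count of 2: 1

1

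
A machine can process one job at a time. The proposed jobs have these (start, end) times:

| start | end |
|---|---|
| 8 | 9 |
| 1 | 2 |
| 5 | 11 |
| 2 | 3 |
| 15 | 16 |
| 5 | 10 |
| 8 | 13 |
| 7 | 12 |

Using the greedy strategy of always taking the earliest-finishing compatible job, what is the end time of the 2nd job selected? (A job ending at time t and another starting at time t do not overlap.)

3

Sort by end time and greedily take each interval whose start is ≥ the last chosen end.
By end time: (1,2), (2,3), (8,9), (5,10), (5,11), (7,12), (8,13), (15,16).
Pick (1,2); next start ≥ 2 → (2,3); next start ≥ 3 → (8,9); next start ≥ 9 → (15,16).
Selected: (1,2) (2,3) (8,9) (15,16)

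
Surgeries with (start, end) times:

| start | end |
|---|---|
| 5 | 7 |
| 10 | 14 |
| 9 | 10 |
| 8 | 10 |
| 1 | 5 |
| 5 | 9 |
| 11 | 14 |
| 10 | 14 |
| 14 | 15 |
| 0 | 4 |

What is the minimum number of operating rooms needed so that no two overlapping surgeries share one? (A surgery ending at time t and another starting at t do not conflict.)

Count concurrent intervals with a sweep; the peak is the room count.
starts: [0, 1, 5, 5, 8, 9, 10, 10, 11, 14]
ends:   [4, 5, 7, 9, 10, 10, 14, 14, 14, 15]
s0→1 s1→2 e4→1 e5→0 s5→1 s5→2 e7→1 s8→2 e9→1 s9→2 e10→1 e10→0 s10→1 s10→2 s11→3  — peak 3.

3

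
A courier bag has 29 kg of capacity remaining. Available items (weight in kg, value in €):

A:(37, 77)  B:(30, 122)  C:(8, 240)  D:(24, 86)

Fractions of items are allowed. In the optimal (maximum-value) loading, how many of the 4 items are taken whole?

1

Ratios (sorted): C 30.00, B 4.07, D 3.58, A 2.08
take C (8 @ 240); take 21/30 of B → 85.40. Capacity used 29/29.
1 item(s) taken whole; one partial (take 21/30 of B).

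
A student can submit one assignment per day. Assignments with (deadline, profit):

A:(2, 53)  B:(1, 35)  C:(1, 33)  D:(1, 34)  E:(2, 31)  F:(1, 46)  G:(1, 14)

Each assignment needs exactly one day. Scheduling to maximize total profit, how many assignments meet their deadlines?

2

By profit: A(d2,53), F(d1,46), B(d1,35), D(d1,34), C(d1,33), E(d2,31), G(d1,14)
A→slot 2; F→slot 1; B skipped; D skipped; C skipped; E skipped; G skipped.
2 of 7 scheduled.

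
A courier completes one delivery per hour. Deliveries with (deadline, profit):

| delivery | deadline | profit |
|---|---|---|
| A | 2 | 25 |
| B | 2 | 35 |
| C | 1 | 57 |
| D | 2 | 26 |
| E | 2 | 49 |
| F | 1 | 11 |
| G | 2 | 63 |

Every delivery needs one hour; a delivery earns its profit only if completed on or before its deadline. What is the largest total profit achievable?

120

Profit order: G=63 C=57 E=49 B=35 D=26 A=25 F=11
Assign: G→slot 2, C→slot 1, E skipped, B skipped, D skipped, A skipped, F skipped.
Slots: [1:C] [2:G]
Profit = 57 + 63 = 120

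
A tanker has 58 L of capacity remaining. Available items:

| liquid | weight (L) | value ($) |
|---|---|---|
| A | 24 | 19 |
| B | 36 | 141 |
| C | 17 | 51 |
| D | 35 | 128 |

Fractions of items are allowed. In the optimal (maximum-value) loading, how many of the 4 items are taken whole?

1

Sort by value per unit weight and fill in that order.
Order: B (141/36=3.92) > D (128/35=3.66) > C (51/17=3.00) > A (19/24=0.79)
Fill: take B (36 @ 141) → take 22/35 of D → 80.46; 58/58 used.
1 item(s) taken whole; one partial (take 22/35 of D).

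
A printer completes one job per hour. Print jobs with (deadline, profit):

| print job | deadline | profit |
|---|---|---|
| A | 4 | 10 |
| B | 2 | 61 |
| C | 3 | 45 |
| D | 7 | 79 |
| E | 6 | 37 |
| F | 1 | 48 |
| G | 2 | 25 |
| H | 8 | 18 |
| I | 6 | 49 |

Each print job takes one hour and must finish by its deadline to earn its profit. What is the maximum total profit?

Sort by profit descending; place each in the latest free slot ≤ its deadline.
Profit order: D=79 B=61 I=49 F=48 C=45 E=37 G=25 H=18 A=10
Assign: D→slot 7, B→slot 2, I→slot 6, F→slot 1, C→slot 3, E→slot 5, G skipped, H→slot 8, A→slot 4.
Slots: [1:F] [2:B] [3:C] [4:A] [5:E] [6:I] [7:D] [8:H]
Profit = 48 + 61 + 45 + 10 + 37 + 49 + 79 + 18 = 347

347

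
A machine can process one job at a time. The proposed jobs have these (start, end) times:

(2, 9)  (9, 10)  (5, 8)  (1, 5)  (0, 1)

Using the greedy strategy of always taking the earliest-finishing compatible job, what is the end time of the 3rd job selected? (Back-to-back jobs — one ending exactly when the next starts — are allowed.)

8

By end time: (0,1), (1,5), (5,8), (2,9), (9,10).
Pick (0,1); next start ≥ 1 → (1,5); next start ≥ 5 → (5,8); next start ≥ 8 → (9,10).
Selected: (0,1) (1,5) (5,8) (9,10)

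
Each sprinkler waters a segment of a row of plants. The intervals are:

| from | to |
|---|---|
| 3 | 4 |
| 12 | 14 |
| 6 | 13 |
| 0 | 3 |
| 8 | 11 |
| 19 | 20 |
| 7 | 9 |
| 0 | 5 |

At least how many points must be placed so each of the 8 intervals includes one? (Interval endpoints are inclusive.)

Process intervals by earliest right end; each time one isn't hit yet, stab at its right endpoint.
By right end: [0,3]  [3,4]  [0,5]  [7,9]  [8,11]  [6,13]  [12,14]  [19,20]
[0,3] uncovered → point at 3; [7,9] uncovered → point at 9; [12,14] uncovered → point at 14; [19,20] uncovered → point at 20.
Points: 3, 9, 14, 20 (4 total).

4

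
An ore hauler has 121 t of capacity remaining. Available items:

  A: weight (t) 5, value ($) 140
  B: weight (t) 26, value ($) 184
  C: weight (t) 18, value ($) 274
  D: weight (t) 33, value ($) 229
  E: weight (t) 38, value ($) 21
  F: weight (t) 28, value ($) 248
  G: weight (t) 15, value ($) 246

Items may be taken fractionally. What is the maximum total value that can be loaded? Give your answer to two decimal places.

Ratios (sorted): A 28.00, G 16.40, C 15.22, F 8.86, B 7.08, D 6.94, E 0.55
take A (5 @ 140); take G (15 @ 246); take C (18 @ 274); take F (28 @ 248); take B (26 @ 184); take 29/33 of D → 201.24. Capacity used 121/121.
Total value = 1293.24

1293.24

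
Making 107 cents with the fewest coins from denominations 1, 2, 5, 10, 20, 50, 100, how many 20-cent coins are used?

0

107 − 1×100→7 − 1×5→2 − 1×2→0
Count of 20: 0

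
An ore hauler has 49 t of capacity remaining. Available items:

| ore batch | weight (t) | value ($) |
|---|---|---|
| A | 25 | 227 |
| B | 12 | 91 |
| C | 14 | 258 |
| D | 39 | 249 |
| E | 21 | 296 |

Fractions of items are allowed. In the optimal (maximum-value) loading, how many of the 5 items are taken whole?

Ratios (sorted): C 18.43, E 14.10, A 9.08, B 7.58, D 6.38
take C (14 @ 258); take E (21 @ 296); take 14/25 of A → 127.12. Capacity used 49/49.
2 item(s) taken whole; one partial (take 14/25 of A).

2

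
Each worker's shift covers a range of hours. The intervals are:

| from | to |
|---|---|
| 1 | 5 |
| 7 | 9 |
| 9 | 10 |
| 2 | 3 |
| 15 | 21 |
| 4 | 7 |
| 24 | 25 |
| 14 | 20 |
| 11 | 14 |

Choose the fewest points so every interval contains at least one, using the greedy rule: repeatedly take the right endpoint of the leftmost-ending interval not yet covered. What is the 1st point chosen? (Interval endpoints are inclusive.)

By right end: [2,3]  [1,5]  [4,7]  [7,9]  [9,10]  [11,14]  [14,20]  [15,21]  [24,25]
[2,3] uncovered → point at 3; [4,7] uncovered → point at 7; [9,10] uncovered → point at 10; [11,14] uncovered → point at 14; [15,21] uncovered → point at 21; [24,25] uncovered → point at 25.
Points: 3, 7, 10, 14, 21, 25 (6 total).

3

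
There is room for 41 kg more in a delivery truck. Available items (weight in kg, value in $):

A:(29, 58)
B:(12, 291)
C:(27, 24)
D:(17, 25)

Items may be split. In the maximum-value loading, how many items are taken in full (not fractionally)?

2

Sort by value per unit weight and fill in that order.
Ratios (sorted): B 24.25, A 2.00, D 1.47, C 0.89
take B (12 @ 291); take A (29 @ 58). Capacity used 41/41.
2 item(s) taken whole.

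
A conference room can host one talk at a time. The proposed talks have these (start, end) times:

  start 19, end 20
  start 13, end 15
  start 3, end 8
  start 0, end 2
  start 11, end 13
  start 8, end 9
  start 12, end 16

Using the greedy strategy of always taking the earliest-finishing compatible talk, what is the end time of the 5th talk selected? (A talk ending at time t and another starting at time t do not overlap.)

15

Sort by end time and greedily take each interval whose start is ≥ the last chosen end.
Sorted by end: (0,2)  (3,8)  (8,9)  (11,13)  (13,15)  (12,16)  (19,20)
take (0,2); take (3,8); take (8,9); take (11,13); take (13,15); take (19,20).
Selected: (0,2) (3,8) (8,9) (11,13) (13,15) (19,20)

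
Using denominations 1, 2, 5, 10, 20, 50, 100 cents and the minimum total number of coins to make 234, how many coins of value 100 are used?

234 − 2×100→34 − 1×20→14 − 1×10→4 − 2×2→0
Count of 100: 2

2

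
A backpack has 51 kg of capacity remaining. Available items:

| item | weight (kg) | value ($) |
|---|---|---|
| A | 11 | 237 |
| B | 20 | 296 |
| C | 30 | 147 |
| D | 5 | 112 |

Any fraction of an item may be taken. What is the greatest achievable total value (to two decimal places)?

Greedy by value/weight ratio, highest first.
Order: D (112/5=22.40) > A (237/11=21.55) > B (296/20=14.80) > C (147/30=4.90)
Fill: take D (5 @ 112) → take A (11 @ 237) → take B (20 @ 296) → take 15/30 of C → 73.50; 51/51 used.
Total value = 718.50

718.50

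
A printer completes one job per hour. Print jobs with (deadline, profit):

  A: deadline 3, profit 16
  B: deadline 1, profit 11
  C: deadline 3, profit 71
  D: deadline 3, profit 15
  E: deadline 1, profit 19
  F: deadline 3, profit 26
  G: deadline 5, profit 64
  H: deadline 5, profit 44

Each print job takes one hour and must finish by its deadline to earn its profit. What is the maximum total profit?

224

Take jobs in profit order; each goes to the latest open slot no later than its deadline.
By profit: C(d3,71), G(d5,64), H(d5,44), F(d3,26), E(d1,19), A(d3,16), D(d3,15), B(d1,11)
C→slot 3; G→slot 5; H→slot 4; F→slot 2; E→slot 1; A skipped; D skipped; B skipped.
Profit = 19 + 26 + 71 + 44 + 64 = 224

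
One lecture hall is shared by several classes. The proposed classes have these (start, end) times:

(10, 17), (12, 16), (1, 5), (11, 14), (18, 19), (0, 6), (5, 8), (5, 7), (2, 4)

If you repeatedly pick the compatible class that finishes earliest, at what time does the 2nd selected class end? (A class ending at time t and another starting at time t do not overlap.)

Greedy by earliest finish: after sorting by end time, pick each interval compatible with the last pick.
Sorted by end: (2,4)  (1,5)  (0,6)  (5,7)  (5,8)  (11,14)  (12,16)  (10,17)  (18,19)
take (2,4); skip (1,5); take (5,7); take (11,14); skip (12,16); skip (10,17); take (18,19).
Selected: (2,4) (5,7) (11,14) (18,19)

7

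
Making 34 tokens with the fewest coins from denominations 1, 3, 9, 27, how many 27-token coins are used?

1

34 = 1×27 + 2×3 + 1×1
Count of 27: 1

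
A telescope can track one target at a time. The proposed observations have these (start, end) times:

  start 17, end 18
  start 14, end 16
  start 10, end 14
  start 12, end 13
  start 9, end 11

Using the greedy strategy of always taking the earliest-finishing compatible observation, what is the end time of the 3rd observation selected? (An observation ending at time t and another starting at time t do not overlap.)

Order by finish time; keep every interval that doesn't clash with the previous kept one.
By end time: (9,11), (12,13), (10,14), (14,16), (17,18).
Pick (9,11); next start ≥ 11 → (12,13); next start ≥ 13 → (14,16); next start ≥ 16 → (17,18).
Selected: (9,11) (12,13) (14,16) (17,18)

16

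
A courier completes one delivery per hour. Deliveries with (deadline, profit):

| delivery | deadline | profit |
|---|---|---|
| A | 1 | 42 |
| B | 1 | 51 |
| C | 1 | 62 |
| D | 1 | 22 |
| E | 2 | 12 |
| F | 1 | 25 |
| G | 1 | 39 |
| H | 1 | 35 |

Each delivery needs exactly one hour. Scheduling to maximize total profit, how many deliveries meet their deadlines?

2

Sort by profit descending; place each in the latest free slot ≤ its deadline.
Profit order: C=62 B=51 A=42 G=39 H=35 F=25 D=22 E=12
Assign: C→slot 1, B skipped, A skipped, G skipped, H skipped, F skipped, D skipped, E→slot 2.
Slots: [1:C] [2:E]
2 of 8 scheduled.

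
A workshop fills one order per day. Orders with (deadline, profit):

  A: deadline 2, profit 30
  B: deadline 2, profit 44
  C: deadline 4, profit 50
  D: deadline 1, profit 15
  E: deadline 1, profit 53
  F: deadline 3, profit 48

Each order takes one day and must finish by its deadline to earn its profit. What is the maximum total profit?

By profit: E(d1,53), C(d4,50), F(d3,48), B(d2,44), A(d2,30), D(d1,15)
E→slot 1; C→slot 4; F→slot 3; B→slot 2; A skipped; D skipped.
Profit = 53 + 44 + 48 + 50 = 195

195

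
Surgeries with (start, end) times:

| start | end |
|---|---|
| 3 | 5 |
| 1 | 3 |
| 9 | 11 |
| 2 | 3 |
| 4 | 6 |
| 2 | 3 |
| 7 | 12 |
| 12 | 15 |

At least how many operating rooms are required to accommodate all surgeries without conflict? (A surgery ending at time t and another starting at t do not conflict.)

3

The answer is the maximum number of intervals overlapping at any instant.
starts: [1, 2, 2, 3, 4, 7, 9, 12]
ends:   [3, 3, 3, 5, 6, 11, 12, 15]
s1→1 s2→2 s2→3  — peak 3.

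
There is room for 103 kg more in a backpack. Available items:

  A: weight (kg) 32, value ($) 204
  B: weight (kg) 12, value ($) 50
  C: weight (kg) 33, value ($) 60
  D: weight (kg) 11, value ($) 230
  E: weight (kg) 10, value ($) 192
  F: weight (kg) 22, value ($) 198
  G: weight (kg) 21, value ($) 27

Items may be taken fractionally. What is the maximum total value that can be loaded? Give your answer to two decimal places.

903.09

Ratios (sorted): D 20.91, E 19.20, F 9.00, A 6.38, B 4.17, C 1.82, G 1.29
take D (11 @ 230); take E (10 @ 192); take F (22 @ 198); take A (32 @ 204); take B (12 @ 50); take 16/33 of C → 29.09. Capacity used 103/103.
Total value = 903.09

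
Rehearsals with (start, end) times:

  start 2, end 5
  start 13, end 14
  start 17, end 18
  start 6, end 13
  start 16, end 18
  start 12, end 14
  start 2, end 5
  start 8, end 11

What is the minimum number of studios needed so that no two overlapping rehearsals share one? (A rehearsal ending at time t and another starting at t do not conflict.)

2

The answer is the maximum number of intervals overlapping at any instant.
Events (time:±→running): 2:+→1 2:+→2 … peak 2.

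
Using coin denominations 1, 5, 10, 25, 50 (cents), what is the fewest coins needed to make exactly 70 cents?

70 = 1×50 + 2×10
Total coins = 1 + 2 = 3

3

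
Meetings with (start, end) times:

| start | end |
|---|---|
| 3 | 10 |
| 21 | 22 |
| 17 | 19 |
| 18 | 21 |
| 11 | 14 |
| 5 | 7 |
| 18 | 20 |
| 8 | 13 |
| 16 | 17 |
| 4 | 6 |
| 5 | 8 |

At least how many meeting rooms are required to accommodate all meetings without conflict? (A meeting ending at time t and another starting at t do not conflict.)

Count concurrent intervals with a sweep; the peak is the room count.
Events (time:±→running): 3:+→1 4:+→2 5:+→3 5:+→4 … peak 4.

4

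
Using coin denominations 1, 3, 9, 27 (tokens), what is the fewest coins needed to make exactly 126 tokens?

6

126 − 4×27→18 − 2×9→0
Total coins = 4 + 2 = 6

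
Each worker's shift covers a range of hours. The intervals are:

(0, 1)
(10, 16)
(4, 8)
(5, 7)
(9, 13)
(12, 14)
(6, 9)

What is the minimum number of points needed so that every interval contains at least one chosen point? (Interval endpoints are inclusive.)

3

Process intervals by earliest right end; each time one isn't hit yet, stab at its right endpoint.
Sorted: [0,1] [5,7] [4,8] [6,9] [9,13] [12,14] [10,16]
{[0,1]} hit by 1; {[5,7],[4,8],[6,9]} hit by 7; {[9,13],[12,14],[10,16]} hit by 13.
Points: 1, 7, 13 (3 total).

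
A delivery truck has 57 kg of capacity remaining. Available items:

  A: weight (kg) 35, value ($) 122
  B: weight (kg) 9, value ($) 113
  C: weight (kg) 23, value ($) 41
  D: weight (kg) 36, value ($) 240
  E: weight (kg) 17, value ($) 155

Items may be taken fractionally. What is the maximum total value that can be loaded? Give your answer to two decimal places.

474.67

Greedy by value/weight ratio, highest first.
Ratios (sorted): B 12.56, E 9.12, D 6.67, A 3.49, C 1.78
take B (9 @ 113); take E (17 @ 155); take 31/36 of D → 206.67. Capacity used 57/57.
Total value = 474.67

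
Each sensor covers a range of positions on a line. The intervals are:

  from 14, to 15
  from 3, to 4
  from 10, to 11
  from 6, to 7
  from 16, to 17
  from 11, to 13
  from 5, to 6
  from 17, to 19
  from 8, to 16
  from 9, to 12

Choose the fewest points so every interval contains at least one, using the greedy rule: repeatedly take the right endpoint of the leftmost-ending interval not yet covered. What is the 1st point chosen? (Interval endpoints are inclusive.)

Process intervals by earliest right end; each time one isn't hit yet, stab at its right endpoint.
Sorted: [3,4] [5,6] [6,7] [10,11] [9,12] [11,13] [14,15] [8,16] [16,17] [17,19]
{[3,4]} hit by 4; {[5,6],[6,7]} hit by 6; {[10,11],[9,12],[11,13]} hit by 11; {[14,15],[8,16]} hit by 15; {[16,17],[17,19]} hit by 17.
Points: 4, 6, 11, 15, 17 (5 total).

4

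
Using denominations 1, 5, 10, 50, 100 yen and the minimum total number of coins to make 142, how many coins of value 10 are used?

4

Greedy: take as many of the largest coin as possible, then repeat with the remainder.
142 = 1×100 + 4×10 + 2×1
Count of 10: 4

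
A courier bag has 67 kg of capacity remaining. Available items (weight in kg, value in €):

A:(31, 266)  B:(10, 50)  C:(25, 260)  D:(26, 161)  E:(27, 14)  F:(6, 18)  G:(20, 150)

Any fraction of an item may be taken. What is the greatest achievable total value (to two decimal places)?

608.50

Ratios (sorted): C 10.40, A 8.58, G 7.50, D 6.19, B 5.00, F 3.00, E 0.52
take C (25 @ 260); take A (31 @ 266); take 11/20 of G → 82.50. Capacity used 67/67.
Total value = 608.50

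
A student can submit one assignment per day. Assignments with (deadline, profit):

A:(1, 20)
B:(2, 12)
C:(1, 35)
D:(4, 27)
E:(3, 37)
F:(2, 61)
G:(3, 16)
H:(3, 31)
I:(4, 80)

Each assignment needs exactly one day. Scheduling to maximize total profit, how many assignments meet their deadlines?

Profit order: I=80 F=61 E=37 C=35 H=31 D=27 A=20 G=16 B=12
Assign: I→slot 4, F→slot 2, E→slot 3, C→slot 1, H skipped, D skipped, A skipped, G skipped, B skipped.
Slots: [1:C] [2:F] [3:E] [4:I]
4 of 9 scheduled.

4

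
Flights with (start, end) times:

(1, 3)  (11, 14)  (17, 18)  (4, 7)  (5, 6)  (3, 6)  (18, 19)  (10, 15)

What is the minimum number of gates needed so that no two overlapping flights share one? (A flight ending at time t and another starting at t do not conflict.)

Count concurrent intervals with a sweep; the peak is the room count.
Events (time:±→running): 1:+→1 3:-→0 3:+→1 4:+→2 5:+→3 … peak 3.

3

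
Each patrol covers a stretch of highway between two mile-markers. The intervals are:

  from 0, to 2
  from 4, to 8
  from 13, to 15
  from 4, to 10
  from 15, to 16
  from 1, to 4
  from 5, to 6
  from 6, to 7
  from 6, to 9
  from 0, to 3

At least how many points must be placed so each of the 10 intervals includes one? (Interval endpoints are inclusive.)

Process intervals by earliest right end; each time one isn't hit yet, stab at its right endpoint.
Sorted: [0,2] [0,3] [1,4] [5,6] [6,7] [4,8] [6,9] [4,10] [13,15] [15,16]
{[0,2],[0,3],[1,4]} hit by 2; {[5,6],[6,7],[4,8],[6,9],[4,10]} hit by 6; {[13,15],[15,16]} hit by 15.
Points: 2, 6, 15 (3 total).

3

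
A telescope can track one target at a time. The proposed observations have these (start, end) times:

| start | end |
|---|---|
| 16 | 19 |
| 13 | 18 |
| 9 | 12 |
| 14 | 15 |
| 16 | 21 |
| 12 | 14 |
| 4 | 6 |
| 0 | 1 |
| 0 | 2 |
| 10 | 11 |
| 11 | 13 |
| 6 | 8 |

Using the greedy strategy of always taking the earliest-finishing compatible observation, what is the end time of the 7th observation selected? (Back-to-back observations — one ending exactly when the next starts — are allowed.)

Sort by end time and greedily take each interval whose start is ≥ the last chosen end.
By end time: (0,1), (0,2), (4,6), (6,8), (10,11), (9,12), (11,13), (12,14), (14,15), (13,18), (16,19), (16,21).
Pick (0,1); next start ≥ 1 → (4,6); next start ≥ 6 → (6,8); next start ≥ 8 → (10,11); next start ≥ 11 → (11,13); next start ≥ 13 → (14,15); next start ≥ 15 → (16,19).
Selected: (0,1) (4,6) (6,8) (10,11) (11,13) (14,15) (16,19)

19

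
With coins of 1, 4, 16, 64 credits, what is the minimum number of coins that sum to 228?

228 = 3×64 + 2×16 + 1×4
Total coins = 3 + 2 + 1 = 6

6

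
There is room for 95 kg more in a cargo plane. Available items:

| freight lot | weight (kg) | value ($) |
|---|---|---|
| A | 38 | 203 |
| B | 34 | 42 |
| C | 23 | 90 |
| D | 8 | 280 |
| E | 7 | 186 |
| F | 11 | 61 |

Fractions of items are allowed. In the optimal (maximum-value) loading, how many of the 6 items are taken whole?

5

Ratios (sorted): D 35.00, E 26.57, F 5.55, A 5.34, C 3.91, B 1.24
take D (8 @ 280); take E (7 @ 186); take F (11 @ 61); take A (38 @ 203); take C (23 @ 90); take 8/34 of B → 9.88. Capacity used 95/95.
5 item(s) taken whole; one partial (take 8/34 of B).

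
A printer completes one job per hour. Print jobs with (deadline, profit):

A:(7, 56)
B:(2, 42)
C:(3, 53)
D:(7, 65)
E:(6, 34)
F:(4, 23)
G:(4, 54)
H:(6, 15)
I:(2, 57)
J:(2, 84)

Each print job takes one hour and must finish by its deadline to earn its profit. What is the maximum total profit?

403

Sort by profit descending; place each in the latest free slot ≤ its deadline.
Profit order: J=84 D=65 I=57 A=56 G=54 C=53 B=42 E=34 F=23 H=15
Assign: J→slot 2, D→slot 7, I→slot 1, A→slot 6, G→slot 4, C→slot 3, B skipped, E→slot 5, F skipped, H skipped.
Slots: [1:I] [2:J] [3:C] [4:G] [5:E] [6:A] [7:D]
Profit = 57 + 84 + 53 + 54 + 34 + 56 + 65 = 403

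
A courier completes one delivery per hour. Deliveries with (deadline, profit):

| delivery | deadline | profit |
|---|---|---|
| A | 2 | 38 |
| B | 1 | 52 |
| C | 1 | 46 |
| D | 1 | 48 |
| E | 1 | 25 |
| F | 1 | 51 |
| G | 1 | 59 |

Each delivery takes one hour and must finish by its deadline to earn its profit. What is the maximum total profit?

97

Sort by profit descending; place each in the latest free slot ≤ its deadline.
Profit order: G=59 B=52 F=51 D=48 C=46 A=38 E=25
Assign: G→slot 1, B skipped, F skipped, D skipped, C skipped, A→slot 2, E skipped.
Slots: [1:G] [2:A]
Profit = 59 + 38 = 97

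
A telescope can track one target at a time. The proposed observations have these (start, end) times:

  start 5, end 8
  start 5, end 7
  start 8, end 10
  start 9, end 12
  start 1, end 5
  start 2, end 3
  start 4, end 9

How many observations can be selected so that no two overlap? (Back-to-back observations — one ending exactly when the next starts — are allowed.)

Greedy by earliest finish: after sorting by end time, pick each interval compatible with the last pick.
Sorted by end: (2,3)  (1,5)  (5,7)  (5,8)  (4,9)  (8,10)  (9,12)
take (2,3); skip (1,5); take (5,7); skip (4,9); take (8,10).
Selected 3 observations.

3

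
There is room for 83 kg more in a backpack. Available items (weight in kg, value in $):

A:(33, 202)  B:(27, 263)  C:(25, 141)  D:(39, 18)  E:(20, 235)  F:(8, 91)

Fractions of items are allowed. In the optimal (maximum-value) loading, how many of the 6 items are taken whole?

Sort by value per unit weight and fill in that order.
Ratios (sorted): E 11.75, F 11.38, B 9.74, A 6.12, C 5.64, D 0.46
take E (20 @ 235); take F (8 @ 91); take B (27 @ 263); take 28/33 of A → 171.39. Capacity used 83/83.
3 item(s) taken whole; one partial (take 28/33 of A).

3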